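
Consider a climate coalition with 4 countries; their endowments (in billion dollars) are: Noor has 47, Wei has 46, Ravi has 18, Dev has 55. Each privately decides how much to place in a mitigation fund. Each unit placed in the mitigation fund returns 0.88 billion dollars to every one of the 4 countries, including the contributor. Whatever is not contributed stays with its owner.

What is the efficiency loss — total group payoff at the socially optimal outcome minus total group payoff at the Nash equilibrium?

The private return per contributed unit is 0.88 < 1 for everyone, so the Nash equilibrium is zero contribution and the group total is Σ E_j = 47 + 46 + 18 + 55 = 166.
Each contributed unit returns 3.520 to the group, so the social optimum is full contribution by everyone: group total = 3.520 × 166 = 584.32.
Efficiency loss = (3.520 − 1) × 166 = 418.32.

418.32 billion dollars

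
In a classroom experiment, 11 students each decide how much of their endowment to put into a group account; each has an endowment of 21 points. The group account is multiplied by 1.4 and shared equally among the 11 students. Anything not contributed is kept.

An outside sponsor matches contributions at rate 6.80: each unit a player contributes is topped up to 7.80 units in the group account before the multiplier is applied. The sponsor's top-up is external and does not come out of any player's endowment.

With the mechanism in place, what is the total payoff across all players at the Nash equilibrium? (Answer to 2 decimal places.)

With the mechanism, a contributed unit returns 1.4 × 7.80 / 11 = 0.9927 per unit of net cost — still below 1 — so contributing 0 remains dominant for every player.
Everyone keeps their endowment and the group total is 11 × 21 = 231.

231.00 points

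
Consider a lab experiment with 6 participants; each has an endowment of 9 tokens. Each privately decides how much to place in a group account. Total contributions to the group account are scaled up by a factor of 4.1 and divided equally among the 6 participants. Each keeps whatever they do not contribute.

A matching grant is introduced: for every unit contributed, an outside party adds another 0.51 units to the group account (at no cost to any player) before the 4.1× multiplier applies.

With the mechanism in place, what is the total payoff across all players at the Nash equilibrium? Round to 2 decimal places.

334.31 tokens

The effective private return per unit is now 4.1 × 1.51 / 6 = 1.0318 > 1, so every player's dominant strategy flips to full contribution.
So the Nash equilibrium is full contribution by all 6; the group earns 4.1 × 1.51 × 54 = 334.31.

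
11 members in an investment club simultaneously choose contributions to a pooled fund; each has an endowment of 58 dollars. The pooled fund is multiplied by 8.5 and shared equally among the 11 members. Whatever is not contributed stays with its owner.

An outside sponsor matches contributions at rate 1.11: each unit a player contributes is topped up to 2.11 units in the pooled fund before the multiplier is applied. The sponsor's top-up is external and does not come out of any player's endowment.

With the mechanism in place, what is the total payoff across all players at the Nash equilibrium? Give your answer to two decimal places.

11442.53 dollars

Under the mechanism each unit contributed yields 8.5 × 2.11 / 11 = 1.6305 back to its contributor per unit of net cost, which exceeds 1, making full contribution the dominant choice for everyone.
So the Nash equilibrium is full contribution by all 11; the group earns 8.5 × 2.11 × 638 = 11442.53.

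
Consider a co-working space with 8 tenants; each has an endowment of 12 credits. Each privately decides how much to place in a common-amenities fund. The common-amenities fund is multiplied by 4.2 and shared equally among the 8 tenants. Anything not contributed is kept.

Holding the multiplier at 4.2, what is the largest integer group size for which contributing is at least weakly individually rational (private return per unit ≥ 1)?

4

Private return per unit is 4.2/(group size), which is ≥ 1 whenever the group size is ≤ 4.2.
The largest such integer is 4.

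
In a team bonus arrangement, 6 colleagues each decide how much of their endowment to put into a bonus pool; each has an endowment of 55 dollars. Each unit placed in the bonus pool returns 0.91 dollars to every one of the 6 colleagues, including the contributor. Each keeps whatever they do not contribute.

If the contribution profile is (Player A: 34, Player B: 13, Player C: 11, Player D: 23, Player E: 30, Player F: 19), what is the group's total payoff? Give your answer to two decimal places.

909.80 dollars

Total contributed: 34 + 13 + 11 + 23 + 30 + 19 = 130; total kept: 6 × 55 − 130 = 200.
The bonus pool pays out 0.91 × 6 × 130 = 709.80 in aggregate.
Group total = 200 + 709.80 = 909.80.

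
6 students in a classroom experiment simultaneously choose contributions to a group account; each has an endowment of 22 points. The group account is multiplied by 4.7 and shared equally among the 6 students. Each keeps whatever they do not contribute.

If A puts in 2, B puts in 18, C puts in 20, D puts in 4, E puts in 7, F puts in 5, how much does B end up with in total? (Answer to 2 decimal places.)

Total contributed: 2 + 18 + 20 + 4 + 7 + 5 = 56.
Each receives 4.7 × 56 / 6 = 43.87 from the group account.
B keeps 22 − 18 = 4, so B's payoff is 4 + 43.87 = 47.87.

47.87 points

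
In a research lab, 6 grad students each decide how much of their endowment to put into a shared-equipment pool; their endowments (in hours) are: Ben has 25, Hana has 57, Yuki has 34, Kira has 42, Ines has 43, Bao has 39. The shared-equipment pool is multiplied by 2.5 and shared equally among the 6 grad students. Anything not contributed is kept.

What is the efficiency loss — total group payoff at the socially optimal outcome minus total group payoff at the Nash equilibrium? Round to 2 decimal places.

The private return per contributed unit is 2.5/6 = 0.4167 < 1 for every player regardless of endowment, so the Nash equilibrium is zero contribution and the group total is Σ E_j = 25 + 57 + 34 + 42 + 43 + 39 = 240.
Each contributed unit returns 2.500 to the group, so the social optimum is full contribution by everyone: group total = 2.500 × 240 = 600.00.
Efficiency loss = (2.500 − 1) × 240 = 360.00.

360.00 hours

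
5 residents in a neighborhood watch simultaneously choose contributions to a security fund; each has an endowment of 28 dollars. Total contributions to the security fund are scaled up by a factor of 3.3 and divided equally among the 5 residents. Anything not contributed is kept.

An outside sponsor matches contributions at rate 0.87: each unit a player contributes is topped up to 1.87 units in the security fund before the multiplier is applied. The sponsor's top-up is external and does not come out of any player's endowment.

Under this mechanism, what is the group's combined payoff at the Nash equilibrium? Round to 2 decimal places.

863.94 dollars

Under the mechanism each unit contributed yields 3.3 × 1.87 / 5 = 1.2342 back to its contributor per unit of net cost, which exceeds 1, making full contribution the dominant choice for everyone.
So the Nash equilibrium is full contribution by all 5; the group earns 3.3 × 1.87 × 140 = 863.94.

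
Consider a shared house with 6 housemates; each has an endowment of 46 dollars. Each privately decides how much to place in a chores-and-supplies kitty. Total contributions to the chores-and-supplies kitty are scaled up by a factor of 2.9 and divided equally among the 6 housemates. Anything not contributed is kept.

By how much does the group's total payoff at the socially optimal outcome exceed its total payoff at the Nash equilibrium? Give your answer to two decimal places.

Each contributed unit returns 2.9/6 = 0.4833 to its contributor — below 1 — so contributing 0 is dominant for every player. At the Nash equilibrium everyone keeps their 46, and the group total is 6 × 46 = 276.
Each contributed unit returns 2.900 to the group as a whole (0.4833 to each of 6 players), which exceeds 1, so the social optimum is full contribution: group total = 2.900 × 276 = 800.40.
Efficiency loss = 800.40 − 276 = 524.40.

524.40 dollars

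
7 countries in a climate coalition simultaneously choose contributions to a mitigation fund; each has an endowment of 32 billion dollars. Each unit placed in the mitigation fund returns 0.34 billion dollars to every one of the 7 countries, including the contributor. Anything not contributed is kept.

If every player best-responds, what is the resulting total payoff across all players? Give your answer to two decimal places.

The private return per contributed unit is 0.34 < 1, so contributing 0 is dominant for every player. At the Nash equilibrium everyone keeps their 32, and the group total is 7 × 32 = 224.

224.00 billion dollars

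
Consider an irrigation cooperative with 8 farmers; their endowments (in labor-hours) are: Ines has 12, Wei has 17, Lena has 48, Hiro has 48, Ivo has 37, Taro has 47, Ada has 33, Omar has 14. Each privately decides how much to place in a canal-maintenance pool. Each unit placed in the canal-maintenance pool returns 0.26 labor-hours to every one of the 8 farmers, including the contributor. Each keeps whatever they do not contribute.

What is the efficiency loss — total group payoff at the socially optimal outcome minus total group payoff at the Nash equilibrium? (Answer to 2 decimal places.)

The private return per contributed unit is 0.26 < 1 for everyone, so the Nash equilibrium is zero contribution and the group total is Σ E_j = 12 + 17 + 48 + 48 + 37 + 47 + 33 + 14 = 256.
Each contributed unit returns 2.080 to the group, so the social optimum is full contribution by everyone: group total = 2.080 × 256 = 532.48.
Efficiency loss = (2.080 − 1) × 256 = 276.48.

276.48 labor-hours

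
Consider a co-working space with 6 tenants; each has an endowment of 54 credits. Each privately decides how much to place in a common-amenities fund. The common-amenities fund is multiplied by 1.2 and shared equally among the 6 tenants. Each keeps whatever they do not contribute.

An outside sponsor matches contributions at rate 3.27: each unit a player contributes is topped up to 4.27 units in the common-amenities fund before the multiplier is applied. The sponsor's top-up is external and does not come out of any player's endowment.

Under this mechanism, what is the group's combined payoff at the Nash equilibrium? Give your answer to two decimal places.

324.00 credits

The effective private return is 1.2 × 4.27 / 6 = 0.8540, which is still under 1, so the mechanism doesn't change anyone's dominant strategy: zero contribution.
At the Nash equilibrium no one contributes; group total payoff = 6 × 54 = 324.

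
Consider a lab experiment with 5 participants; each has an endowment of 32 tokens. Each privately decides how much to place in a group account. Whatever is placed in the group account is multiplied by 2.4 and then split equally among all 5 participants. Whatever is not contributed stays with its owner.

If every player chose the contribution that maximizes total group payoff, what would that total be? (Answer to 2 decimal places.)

Each contributed unit returns 2.400 to the group as a whole (0.4800 to each of 5 players), which exceeds 1, so the social optimum is full contribution: group total = 2.400 × 160 = 384.00.

384.00 tokens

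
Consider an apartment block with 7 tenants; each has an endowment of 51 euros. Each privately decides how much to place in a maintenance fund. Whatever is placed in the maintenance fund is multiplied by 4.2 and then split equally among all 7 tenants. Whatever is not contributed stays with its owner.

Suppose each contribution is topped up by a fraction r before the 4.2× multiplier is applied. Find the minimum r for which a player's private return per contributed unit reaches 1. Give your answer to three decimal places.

0.667

With matching at rate r, one contributed unit becomes (1 + r) in the maintenance fund and returns 4.2 × (1 + r) / 7 to the contributor.
Setting this equal to 1: 1 + r = 7/4.2 = 1.6667.
So the minimum matching rate is r = 1.6667 − 1 = 0.667.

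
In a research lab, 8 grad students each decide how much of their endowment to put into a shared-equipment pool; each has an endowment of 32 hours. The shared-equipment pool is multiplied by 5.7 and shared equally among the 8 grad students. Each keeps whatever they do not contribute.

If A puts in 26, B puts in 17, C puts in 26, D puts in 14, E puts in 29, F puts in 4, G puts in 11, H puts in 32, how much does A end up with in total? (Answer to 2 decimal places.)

119.29 hours

Total contributed: 26 + 17 + 26 + 14 + 29 + 4 + 11 + 32 = 159.
Each receives 5.7 × 159 / 8 = 113.29 from the shared-equipment pool.
A keeps 32 − 26 = 6, so A's payoff is 6 + 113.29 = 119.29.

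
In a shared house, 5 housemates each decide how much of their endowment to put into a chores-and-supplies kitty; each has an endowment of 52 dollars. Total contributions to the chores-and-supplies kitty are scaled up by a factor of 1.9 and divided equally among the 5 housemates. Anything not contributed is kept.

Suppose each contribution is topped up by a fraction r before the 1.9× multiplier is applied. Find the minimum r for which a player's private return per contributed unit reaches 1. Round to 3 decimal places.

With matching at rate r, one contributed unit becomes (1 + r) in the chores-and-supplies kitty and returns 1.9 × (1 + r) / 5 to the contributor.
Setting this equal to 1: 1 + r = 5/1.9 = 2.6316.
So the minimum matching rate is r = 2.6316 − 1 = 1.632.

1.632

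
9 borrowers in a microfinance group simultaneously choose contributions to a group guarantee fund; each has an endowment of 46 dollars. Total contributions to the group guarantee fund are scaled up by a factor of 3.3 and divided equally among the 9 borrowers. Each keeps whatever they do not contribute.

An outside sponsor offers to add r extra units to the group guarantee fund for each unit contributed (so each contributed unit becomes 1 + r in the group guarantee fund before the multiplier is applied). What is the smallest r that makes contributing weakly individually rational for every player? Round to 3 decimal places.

With matching at rate r, one contributed unit becomes (1 + r) in the group guarantee fund and returns 3.3 × (1 + r) / 9 to the contributor.
Setting this equal to 1: 1 + r = 9/3.3 = 2.7273.
So the minimum matching rate is r = 2.7273 − 1 = 1.727.

1.727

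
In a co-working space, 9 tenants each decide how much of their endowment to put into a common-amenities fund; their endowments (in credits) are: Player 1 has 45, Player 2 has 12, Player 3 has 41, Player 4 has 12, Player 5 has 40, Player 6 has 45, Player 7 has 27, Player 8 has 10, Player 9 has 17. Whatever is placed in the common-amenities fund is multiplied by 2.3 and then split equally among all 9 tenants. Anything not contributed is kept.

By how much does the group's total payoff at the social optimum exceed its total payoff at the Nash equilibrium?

323.70 credits

The private return per contributed unit is 2.3/9 = 0.2556 < 1 for every player regardless of endowment, so the Nash equilibrium is zero contribution and the group total is Σ E_j = 45 + 12 + 41 + 12 + 40 + 45 + 27 + 10 + 17 = 249.
Each contributed unit returns 2.300 to the group, so the social optimum is full contribution by everyone: group total = 2.300 × 249 = 572.70.
Efficiency loss = (2.300 − 1) × 249 = 323.70.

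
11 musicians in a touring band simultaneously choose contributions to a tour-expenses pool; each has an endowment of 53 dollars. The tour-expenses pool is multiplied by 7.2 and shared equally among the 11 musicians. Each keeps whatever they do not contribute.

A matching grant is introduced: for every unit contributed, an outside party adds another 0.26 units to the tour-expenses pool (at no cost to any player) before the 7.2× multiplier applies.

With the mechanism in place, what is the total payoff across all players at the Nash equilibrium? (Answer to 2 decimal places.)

The effective private return is 7.2 × 1.26 / 11 = 0.8247, which is still under 1, so the mechanism doesn't change anyone's dominant strategy: zero contribution.
Everyone keeps their endowment and the group total is 11 × 53 = 583.

583.00 dollars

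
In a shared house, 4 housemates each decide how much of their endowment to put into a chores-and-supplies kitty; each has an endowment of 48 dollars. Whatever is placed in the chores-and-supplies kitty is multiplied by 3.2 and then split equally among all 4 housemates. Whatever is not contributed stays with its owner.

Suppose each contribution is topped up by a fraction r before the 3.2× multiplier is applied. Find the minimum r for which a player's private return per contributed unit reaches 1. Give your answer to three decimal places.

0.250

With matching at rate r, one contributed unit becomes (1 + r) in the chores-and-supplies kitty and returns 3.2 × (1 + r) / 4 to the contributor.
Setting this equal to 1: 1 + r = 4/3.2 = 1.2500.
So the minimum matching rate is r = 1.2500 − 1 = 0.250.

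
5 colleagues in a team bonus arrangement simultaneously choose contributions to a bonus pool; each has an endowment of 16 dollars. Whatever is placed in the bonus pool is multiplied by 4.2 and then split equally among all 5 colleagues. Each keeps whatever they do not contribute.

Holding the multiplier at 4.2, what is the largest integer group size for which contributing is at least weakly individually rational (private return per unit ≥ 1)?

Private return per unit is 4.2/(group size), which is ≥ 1 whenever the group size is ≤ 4.2.
The largest such integer is 4.

4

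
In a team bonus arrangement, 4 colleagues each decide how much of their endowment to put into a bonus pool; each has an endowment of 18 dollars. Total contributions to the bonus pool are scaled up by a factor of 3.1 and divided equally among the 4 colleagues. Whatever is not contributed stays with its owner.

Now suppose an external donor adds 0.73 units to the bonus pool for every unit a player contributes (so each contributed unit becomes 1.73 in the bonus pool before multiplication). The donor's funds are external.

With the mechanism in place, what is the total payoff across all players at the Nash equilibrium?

386.14 dollars

Under the mechanism each unit contributed yields 3.1 × 1.73 / 4 = 1.3408 back to its contributor per unit of net cost, which exceeds 1, making full contribution the dominant choice for everyone.
At the Nash equilibrium everyone contributes 18. Group total payoff = 3.1 × 1.73 × 72 = 386.14.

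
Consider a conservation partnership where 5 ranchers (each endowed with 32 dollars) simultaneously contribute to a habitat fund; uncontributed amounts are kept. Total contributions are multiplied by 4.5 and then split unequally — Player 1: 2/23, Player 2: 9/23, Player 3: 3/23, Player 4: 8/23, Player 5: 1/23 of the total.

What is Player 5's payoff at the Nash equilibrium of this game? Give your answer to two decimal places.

For player j, contributing a unit is worthwhile iff 4.5 × (j's share) ≥ 1, i.e. iff j's share is at least 0.2222.
Player 2 and Player 4 are above the threshold, contributing 32 each; the remaining 3 contribute 0. Total contributed: 64.
Player 5 keeps 32 and receives 4.5 × 64 × 1/23 = 12.52 from the habitat fund, for a payoff of 44.52.

44.52 dollars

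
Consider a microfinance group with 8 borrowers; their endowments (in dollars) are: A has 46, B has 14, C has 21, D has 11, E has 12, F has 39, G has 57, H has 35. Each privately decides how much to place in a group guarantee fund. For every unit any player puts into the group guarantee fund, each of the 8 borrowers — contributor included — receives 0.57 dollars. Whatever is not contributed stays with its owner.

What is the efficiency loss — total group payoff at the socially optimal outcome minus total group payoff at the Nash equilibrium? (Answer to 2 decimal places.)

836.60 dollars

The private return per contributed unit is 0.57 < 1 for everyone, so the Nash equilibrium is zero contribution and the group total is Σ E_j = 46 + 14 + 21 + 11 + 12 + 39 + 57 + 35 = 235.
Each contributed unit returns 4.560 to the group, so the social optimum is full contribution by everyone: group total = 4.560 × 235 = 1071.60.
Efficiency loss = (4.560 − 1) × 235 = 836.60.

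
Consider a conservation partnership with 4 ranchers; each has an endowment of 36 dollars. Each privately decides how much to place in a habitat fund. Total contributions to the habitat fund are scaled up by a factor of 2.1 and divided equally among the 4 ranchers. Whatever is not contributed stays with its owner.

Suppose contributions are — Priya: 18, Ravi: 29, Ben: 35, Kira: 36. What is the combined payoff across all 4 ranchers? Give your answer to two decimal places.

Total contributed: 18 + 29 + 35 + 36 = 118; total kept: 4 × 36 − 118 = 26.
The habitat fund pays out 2.1 × 118 = 247.80 in aggregate.
Group total = 26 + 247.80 = 273.80.

273.80 dollars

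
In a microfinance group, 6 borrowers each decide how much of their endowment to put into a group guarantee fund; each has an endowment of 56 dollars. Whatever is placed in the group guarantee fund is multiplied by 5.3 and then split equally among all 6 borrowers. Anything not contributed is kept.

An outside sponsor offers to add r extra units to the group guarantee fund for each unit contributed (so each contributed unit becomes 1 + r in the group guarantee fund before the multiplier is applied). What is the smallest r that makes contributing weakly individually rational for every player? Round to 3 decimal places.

0.132

With matching at rate r, one contributed unit becomes (1 + r) in the group guarantee fund and returns 5.3 × (1 + r) / 6 to the contributor.
Setting this equal to 1: 1 + r = 6/5.3 = 1.1321.
So the minimum matching rate is r = 1.1321 − 1 = 0.132.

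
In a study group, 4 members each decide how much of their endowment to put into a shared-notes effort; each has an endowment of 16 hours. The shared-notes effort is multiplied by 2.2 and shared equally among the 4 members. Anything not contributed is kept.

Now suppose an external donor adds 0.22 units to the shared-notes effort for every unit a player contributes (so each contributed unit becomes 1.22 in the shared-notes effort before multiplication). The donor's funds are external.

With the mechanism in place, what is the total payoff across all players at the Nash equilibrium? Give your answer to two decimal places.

With the mechanism, a contributed unit returns 2.2 × 1.22 / 4 = 0.6710 per unit of net cost — still below 1 — so contributing 0 remains dominant for every player.
At the Nash equilibrium no one contributes; group total payoff = 4 × 16 = 64.

64.00 hours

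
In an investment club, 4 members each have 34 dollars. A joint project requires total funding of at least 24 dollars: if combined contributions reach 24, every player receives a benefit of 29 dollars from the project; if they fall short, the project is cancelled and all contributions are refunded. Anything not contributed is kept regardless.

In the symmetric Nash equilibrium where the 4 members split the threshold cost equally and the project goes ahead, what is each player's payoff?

Equal share of the threshold: 24/4 = 6.
At this profile no one gains by cutting their contribution: any cut drops the total below 24, the project is cancelled, contributions are refunded, and the deviator ends with 34, which is less than 34 − 6 + 29 = 57. Contributing more than 6 just wastes the excess. So contributing exactly 6 is a best response.
Each player's payoff: 34 − 6 + 29 = 57.

57 dollars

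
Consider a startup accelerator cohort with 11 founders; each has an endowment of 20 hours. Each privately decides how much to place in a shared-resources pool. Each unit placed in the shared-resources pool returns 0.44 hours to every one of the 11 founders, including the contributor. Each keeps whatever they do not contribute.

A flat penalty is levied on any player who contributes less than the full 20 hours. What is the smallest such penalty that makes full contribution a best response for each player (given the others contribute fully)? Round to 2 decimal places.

11.20 hours

Given the others contribute fully, the best deviation is to contribute 0 (any partial contribution still incurs the fine and gives up units whose private return 0.44 is below 1).
Deviating from 20 to 0 saves 20 hours but forfeits the deviator's share of the drop in the shared-resources pool: 0.44 × 20 = 8.80.
So the deviation gain is 20 − 8.80 = 11.20, and the fine must be at least 11.20 hours to wipe it out.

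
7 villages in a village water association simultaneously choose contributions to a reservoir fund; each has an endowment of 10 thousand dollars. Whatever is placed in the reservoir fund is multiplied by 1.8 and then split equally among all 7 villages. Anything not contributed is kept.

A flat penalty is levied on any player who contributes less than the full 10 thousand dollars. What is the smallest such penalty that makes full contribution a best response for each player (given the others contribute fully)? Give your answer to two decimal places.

7.43 thousand dollars

Given the others contribute fully, the best deviation is to contribute 0 (any partial contribution still incurs the fine and gives up units whose private return 0.2571 is below 1).
Deviating from 10 to 0 saves 10 thousand dollars but forfeits the deviator's share of the drop in the reservoir fund: 1.8/7 × 10 = 2.57.
So the deviation gain is 10 − 2.57 = 7.43, and the fine must be at least 7.43 thousand dollars to wipe it out.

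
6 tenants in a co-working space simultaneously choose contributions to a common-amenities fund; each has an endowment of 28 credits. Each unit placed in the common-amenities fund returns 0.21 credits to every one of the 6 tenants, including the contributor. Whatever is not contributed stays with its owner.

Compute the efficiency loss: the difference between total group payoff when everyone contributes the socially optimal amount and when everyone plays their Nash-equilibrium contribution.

43.68 credits

The private return per contributed unit is 0.21 < 1, so contributing 0 is dominant for every player. At the Nash equilibrium everyone keeps their 28, and the group total is 6 × 28 = 168.
Each contributed unit returns 1.260 to the group as a whole (0.21 to each of 6 players), which exceeds 1, so the social optimum is full contribution: group total = 1.260 × 168 = 211.68.
Efficiency loss = 211.68 − 168 = 43.68.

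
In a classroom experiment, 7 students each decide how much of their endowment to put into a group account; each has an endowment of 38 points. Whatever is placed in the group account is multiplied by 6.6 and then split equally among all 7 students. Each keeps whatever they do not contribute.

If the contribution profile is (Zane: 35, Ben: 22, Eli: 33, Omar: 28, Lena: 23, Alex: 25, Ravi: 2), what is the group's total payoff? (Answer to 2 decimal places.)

1206.80 points

Total contributed: 35 + 22 + 33 + 28 + 23 + 25 + 2 = 168; total kept: 7 × 38 − 168 = 98.
The group account pays out 6.6 × 168 = 1108.80 in aggregate.
Group total = 98 + 1108.80 = 1206.80.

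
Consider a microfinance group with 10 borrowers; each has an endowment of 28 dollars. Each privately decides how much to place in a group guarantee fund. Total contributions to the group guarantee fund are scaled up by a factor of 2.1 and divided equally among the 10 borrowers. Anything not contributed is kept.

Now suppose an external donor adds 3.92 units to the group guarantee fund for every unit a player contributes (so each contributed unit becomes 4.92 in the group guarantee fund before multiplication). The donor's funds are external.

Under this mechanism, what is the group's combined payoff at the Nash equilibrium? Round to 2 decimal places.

2892.96 dollars

With the mechanism, a contributed unit returns 2.1 × 4.92 / 10 = 1.0332 per unit of net cost to the contributor — now above 1 — so contributing fully is weakly dominant for every player.
So the Nash equilibrium is full contribution by all 10; the group earns 2.1 × 4.92 × 280 = 2892.96.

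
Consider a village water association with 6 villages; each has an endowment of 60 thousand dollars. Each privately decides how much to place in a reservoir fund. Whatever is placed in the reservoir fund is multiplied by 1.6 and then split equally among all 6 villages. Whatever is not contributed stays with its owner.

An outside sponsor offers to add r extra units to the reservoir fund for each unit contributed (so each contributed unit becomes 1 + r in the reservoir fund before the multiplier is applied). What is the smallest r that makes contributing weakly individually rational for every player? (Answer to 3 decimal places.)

With matching at rate r, one contributed unit becomes (1 + r) in the reservoir fund and returns 1.6 × (1 + r) / 6 to the contributor.
Setting this equal to 1: 1 + r = 6/1.6 = 3.7500.
So the minimum matching rate is r = 3.7500 − 1 = 2.750.

2.750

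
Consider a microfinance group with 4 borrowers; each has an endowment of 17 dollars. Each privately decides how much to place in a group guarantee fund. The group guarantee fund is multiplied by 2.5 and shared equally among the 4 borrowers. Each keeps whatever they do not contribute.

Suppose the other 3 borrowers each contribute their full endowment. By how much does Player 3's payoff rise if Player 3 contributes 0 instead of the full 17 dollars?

6.38 dollars

Switching from a contribution of 17 to 0 lets Player 3 keep an extra 17 dollars, but lowers the group guarantee fund by 17, which costs Player 3 their own share of that drop: 2.5/4 × 17 = 10.62.
Net gain = 17 − 10.62 = 6.38. The private return per contributed unit (0.6250) is below 1, so free-riding is indeed the best response regardless of what the others do.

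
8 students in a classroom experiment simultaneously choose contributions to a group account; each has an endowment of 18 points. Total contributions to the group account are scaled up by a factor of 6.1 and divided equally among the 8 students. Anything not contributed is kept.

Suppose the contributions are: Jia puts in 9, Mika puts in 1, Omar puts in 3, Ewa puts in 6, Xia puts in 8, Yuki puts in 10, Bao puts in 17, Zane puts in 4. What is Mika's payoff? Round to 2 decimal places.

61.23 points

Total contributed: 9 + 1 + 3 + 6 + 8 + 10 + 17 + 4 = 58.
Each receives 6.1 × 58 / 8 = 44.23 from the group account.
Mika keeps 18 − 1 = 17, so Mika's payoff is 17 + 44.23 = 61.23.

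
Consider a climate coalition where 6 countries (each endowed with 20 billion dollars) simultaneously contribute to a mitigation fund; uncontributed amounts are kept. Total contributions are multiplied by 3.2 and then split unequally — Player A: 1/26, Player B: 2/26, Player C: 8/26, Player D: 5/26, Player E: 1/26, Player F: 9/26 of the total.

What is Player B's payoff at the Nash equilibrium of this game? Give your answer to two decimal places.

A player with share s gets back 3.2·s per unit contributed, so full contribution is dominant for anyone with s > 1/3.2 = 0.3125 and zero contribution is dominant for anyone below.
Only Player F (9/26) clears that bar, contributing 20; the remaining 5 contribute 0. Total contributed: 20.
Player B keeps 20 and receives 3.2 × 20 × 2/26 = 4.92 from the mitigation fund, for a payoff of 24.92.

24.92 billion dollars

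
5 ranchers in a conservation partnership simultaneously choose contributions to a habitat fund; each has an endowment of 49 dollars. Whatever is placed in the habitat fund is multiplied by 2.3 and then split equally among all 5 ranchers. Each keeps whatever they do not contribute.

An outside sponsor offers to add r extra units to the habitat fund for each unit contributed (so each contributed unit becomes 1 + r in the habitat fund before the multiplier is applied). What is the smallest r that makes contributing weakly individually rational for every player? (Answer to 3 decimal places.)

1.174

With matching at rate r, one contributed unit becomes (1 + r) in the habitat fund and returns 2.3 × (1 + r) / 5 to the contributor.
Setting this equal to 1: 1 + r = 5/2.3 = 2.1739.
So the minimum matching rate is r = 2.1739 − 1 = 1.174.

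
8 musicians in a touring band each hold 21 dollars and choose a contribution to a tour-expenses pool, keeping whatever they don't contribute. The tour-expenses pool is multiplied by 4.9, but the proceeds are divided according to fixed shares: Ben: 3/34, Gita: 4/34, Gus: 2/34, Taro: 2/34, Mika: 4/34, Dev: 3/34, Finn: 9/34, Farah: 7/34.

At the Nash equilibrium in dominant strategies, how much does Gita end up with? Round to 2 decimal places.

45.21 dollars

Each unit j contributes comes back to j as 4.9 × (j's share), so j prefers to contribute only if that share exceeds 1/4.9 = 0.2041; otherwise keeping the unit dominates.
Finn and Farah clear that bar, contributing 21 each; the remaining 6 contribute 0. Total contributed: 42.
Gita keeps 21 and receives 4.9 × 42 × 4/34 = 24.21 from the tour-expenses pool, for a payoff of 45.21.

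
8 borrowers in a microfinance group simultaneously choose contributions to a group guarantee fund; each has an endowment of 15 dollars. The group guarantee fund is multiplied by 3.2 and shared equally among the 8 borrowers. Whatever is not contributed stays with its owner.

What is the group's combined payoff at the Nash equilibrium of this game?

120.00 dollars

Each contributed unit returns 3.2/8 = 0.4000 to its contributor — below 1 — so contributing 0 is dominant for every player. At the Nash equilibrium everyone keeps their 15, and the group total is 8 × 15 = 120.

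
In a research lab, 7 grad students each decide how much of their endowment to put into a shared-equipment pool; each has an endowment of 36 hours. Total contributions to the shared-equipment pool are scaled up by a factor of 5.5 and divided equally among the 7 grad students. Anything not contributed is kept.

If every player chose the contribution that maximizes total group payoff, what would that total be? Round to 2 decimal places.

Each contributed unit returns 5.500 to the group as a whole (0.7857 to each of 7 players), which exceeds 1, so the social optimum is full contribution: group total = 5.500 × 252 = 1386.00.

1386.00 hours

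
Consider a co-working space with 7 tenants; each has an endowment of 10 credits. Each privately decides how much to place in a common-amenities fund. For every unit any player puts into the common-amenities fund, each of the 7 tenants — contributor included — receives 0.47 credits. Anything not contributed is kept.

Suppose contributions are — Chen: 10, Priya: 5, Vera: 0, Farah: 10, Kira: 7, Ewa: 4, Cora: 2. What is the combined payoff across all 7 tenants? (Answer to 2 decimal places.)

157.02 credits

Total contributed: 10 + 5 + 0 + 10 + 7 + 4 + 2 = 38; total kept: 7 × 10 − 38 = 32.
The common-amenities fund pays out 0.47 × 7 × 38 = 125.02 in aggregate.
Group total = 32 + 125.02 = 157.02.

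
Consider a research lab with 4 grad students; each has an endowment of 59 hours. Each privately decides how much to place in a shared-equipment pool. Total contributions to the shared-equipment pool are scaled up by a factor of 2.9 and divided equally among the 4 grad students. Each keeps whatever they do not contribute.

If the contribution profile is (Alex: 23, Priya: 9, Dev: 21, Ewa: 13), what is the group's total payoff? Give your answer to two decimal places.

Total contributed: 23 + 9 + 21 + 13 = 66; total kept: 4 × 59 − 66 = 170.
The shared-equipment pool pays out 2.9 × 66 = 191.40 in aggregate.
Group total = 170 + 191.40 = 361.40.

361.40 hours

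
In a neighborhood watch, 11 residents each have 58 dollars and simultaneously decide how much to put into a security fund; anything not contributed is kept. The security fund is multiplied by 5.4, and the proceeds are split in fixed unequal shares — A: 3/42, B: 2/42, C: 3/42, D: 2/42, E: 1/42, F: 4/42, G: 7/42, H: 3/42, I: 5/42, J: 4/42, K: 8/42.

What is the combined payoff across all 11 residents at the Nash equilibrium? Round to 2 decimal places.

A player with share s gets back 5.4·s per unit contributed, so full contribution is dominant for anyone with s > 1/5.4 = 0.1852 and zero contribution is dominant for anyone below.
K alone (share 8/42) is above the threshold, contributing 58; the remaining 10 contribute 0. Total contributed: 58.
The security fund pays out 5.4 × 58 = 313.20 in total (split across the unequal shares, but the aggregate is all that matters for the group sum).
The 10 free-riders keep 58 each, adding 580. Group total = 580 + 313.20 = 893.20.

893.20 dollars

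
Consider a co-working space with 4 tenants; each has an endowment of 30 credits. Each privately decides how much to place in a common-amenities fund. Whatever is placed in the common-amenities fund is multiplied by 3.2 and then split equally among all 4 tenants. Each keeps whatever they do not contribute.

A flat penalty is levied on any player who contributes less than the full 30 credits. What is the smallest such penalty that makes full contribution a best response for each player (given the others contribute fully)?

Given the others contribute fully, the best deviation is to contribute 0 (any partial contribution still incurs the fine and gives up units whose private return 0.8000 is below 1).
Deviating from 30 to 0 saves 30 credits but forfeits the deviator's share of the drop in the common-amenities fund: 3.2/4 × 30 = 24.00.
So the deviation gain is 30 − 24.00 = 6.00, and the fine must be at least 6.00 credits to wipe it out.

6.00 credits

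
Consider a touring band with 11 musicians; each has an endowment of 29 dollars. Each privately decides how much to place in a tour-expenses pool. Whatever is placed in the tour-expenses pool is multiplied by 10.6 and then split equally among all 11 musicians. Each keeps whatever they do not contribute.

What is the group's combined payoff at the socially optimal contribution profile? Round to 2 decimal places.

3381.40 dollars

Each contributed unit returns 10.600 to the group as a whole (0.9636 to each of 11 players), which exceeds 1, so the social optimum is full contribution: group total = 10.600 × 319 = 3381.40.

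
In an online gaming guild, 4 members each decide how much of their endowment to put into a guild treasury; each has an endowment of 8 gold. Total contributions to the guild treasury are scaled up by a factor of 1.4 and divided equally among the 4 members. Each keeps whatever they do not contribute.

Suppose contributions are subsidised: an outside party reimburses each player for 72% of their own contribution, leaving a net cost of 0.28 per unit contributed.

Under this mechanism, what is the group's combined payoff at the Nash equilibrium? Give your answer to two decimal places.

67.84 gold

The effective private return per unit is now (1.4/4) / 0.28 = 1.2500 > 1, so every player's dominant strategy flips to full contribution.
At the Nash equilibrium everyone contributes 8. Group total payoff = 4 × (8 × 0.72 + 1.4 × 8) = 67.84.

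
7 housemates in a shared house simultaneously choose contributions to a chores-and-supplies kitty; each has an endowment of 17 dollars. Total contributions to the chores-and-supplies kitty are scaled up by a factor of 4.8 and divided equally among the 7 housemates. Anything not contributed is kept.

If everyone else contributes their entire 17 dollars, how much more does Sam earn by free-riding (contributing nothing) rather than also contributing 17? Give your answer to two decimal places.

5.34 dollars

Switching from a contribution of 17 to 0 lets Sam keep an extra 17 dollars, but lowers the chores-and-supplies kitty by 17, which costs Sam their own share of that drop: 4.8/7 × 17 = 11.66.
Net gain = 17 − 11.66 = 5.34. The private return per contributed unit (0.6857) is below 1, so free-riding is indeed the best response regardless of what the others do.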